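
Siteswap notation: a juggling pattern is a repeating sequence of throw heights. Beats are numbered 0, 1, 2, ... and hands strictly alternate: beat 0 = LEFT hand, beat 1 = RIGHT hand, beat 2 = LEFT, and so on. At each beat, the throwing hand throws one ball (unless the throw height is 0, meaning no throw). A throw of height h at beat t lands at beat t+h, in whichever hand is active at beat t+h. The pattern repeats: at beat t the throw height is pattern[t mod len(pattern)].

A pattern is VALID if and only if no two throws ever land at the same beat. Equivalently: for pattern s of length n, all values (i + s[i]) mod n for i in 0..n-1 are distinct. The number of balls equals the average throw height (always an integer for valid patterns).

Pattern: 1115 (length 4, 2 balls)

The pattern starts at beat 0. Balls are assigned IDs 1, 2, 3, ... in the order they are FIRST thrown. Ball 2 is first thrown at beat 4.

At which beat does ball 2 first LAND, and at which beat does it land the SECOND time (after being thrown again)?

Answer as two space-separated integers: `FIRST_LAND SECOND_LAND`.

Beat 0 (L): throw ball1 h=1 -> lands@1:R; in-air after throw: [b1@1:R]
Beat 1 (R): throw ball1 h=1 -> lands@2:L; in-air after throw: [b1@2:L]
Beat 2 (L): throw ball1 h=1 -> lands@3:R; in-air after throw: [b1@3:R]
Beat 3 (R): throw ball1 h=5 -> lands@8:L; in-air after throw: [b1@8:L]
Beat 4 (L): throw ball2 h=1 -> lands@5:R; in-air after throw: [b2@5:R b1@8:L]
Beat 5 (R): throw ball2 h=1 -> lands@6:L; in-air after throw: [b2@6:L b1@8:L]
Beat 6 (L): throw ball2 h=1 -> lands@7:R; in-air after throw: [b2@7:R b1@8:L]
Ball 2: thrown@4 h=1 -> first land @5; rethrown@5 h=1 -> second land @6

Answer: 5 6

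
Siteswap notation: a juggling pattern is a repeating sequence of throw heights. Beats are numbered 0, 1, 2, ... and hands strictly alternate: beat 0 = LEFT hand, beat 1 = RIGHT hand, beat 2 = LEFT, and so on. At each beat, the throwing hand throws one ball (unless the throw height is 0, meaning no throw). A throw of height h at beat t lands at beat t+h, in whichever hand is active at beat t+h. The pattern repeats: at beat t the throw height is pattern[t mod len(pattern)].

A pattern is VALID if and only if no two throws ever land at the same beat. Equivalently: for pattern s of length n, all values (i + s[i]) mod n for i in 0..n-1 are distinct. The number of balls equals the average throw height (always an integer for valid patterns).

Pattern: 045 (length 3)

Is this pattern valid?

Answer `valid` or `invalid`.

i=0: (i + s[i]) mod n = (0 + 0) mod 3 = 0
i=1: (i + s[i]) mod n = (1 + 4) mod 3 = 2
i=2: (i + s[i]) mod n = (2 + 5) mod 3 = 1
Residues: [0, 2, 1], distinct: True

Answer: valid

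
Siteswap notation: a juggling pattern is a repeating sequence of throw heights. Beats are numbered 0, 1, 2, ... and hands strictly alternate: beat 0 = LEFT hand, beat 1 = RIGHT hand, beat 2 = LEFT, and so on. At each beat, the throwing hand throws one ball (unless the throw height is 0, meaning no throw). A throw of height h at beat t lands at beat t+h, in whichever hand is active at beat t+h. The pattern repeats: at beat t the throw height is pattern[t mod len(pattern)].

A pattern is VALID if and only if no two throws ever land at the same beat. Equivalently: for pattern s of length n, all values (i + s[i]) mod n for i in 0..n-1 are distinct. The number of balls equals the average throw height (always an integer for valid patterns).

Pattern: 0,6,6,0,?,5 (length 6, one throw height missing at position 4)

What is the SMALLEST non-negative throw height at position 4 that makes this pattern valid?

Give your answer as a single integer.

Answer: 1

Derivation:
i=0: (0 + 0) mod 6 = 0
i=1: (1 + 6) mod 6 = 1
i=2: (2 + 6) mod 6 = 2
i=3: (3 + 0) mod 6 = 3
i=4: s[i]=? (unknown)
i=5: (5 + 5) mod 6 = 4
Known residues: [0, 1, 2, 3, 4]; need a permutation of 0..5, so missing residue r = 5
Need (4 + s) mod 6 = 5; smallest s = (5 - 4) mod 6 = 1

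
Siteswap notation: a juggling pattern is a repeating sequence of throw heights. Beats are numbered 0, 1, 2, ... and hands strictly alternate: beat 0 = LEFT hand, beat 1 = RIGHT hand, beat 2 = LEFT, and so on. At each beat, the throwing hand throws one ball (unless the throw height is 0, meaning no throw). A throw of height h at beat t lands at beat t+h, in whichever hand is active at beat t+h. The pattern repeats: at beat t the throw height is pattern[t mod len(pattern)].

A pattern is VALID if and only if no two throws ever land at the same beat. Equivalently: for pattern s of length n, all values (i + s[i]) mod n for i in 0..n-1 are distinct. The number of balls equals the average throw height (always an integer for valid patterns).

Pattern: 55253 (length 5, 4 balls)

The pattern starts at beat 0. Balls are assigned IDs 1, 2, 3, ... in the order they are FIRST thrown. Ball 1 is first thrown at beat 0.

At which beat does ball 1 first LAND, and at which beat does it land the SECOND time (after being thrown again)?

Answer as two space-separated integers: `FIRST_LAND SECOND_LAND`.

Answer: 5 10

Derivation:
Beat 0 (L): throw ball1 h=5 -> lands@5:R; in-air after throw: [b1@5:R]
Beat 1 (R): throw ball2 h=5 -> lands@6:L; in-air after throw: [b1@5:R b2@6:L]
Beat 2 (L): throw ball3 h=2 -> lands@4:L; in-air after throw: [b3@4:L b1@5:R b2@6:L]
Beat 3 (R): throw ball4 h=5 -> lands@8:L; in-air after throw: [b3@4:L b1@5:R b2@6:L b4@8:L]
Beat 4 (L): throw ball3 h=3 -> lands@7:R; in-air after throw: [b1@5:R b2@6:L b3@7:R b4@8:L]
Beat 5 (R): throw ball1 h=5 -> lands@10:L; in-air after throw: [b2@6:L b3@7:R b4@8:L b1@10:L]
Beat 6 (L): throw ball2 h=5 -> lands@11:R; in-air after throw: [b3@7:R b4@8:L b1@10:L b2@11:R]
Beat 7 (R): throw ball3 h=2 -> lands@9:R; in-air after throw: [b4@8:L b3@9:R b1@10:L b2@11:R]
Beat 8 (L): throw ball4 h=5 -> lands@13:R; in-air after throw: [b3@9:R b1@10:L b2@11:R b4@13:R]
Beat 9 (R): throw ball3 h=3 -> lands@12:L; in-air after throw: [b1@10:L b2@11:R b3@12:L b4@13:R]
Beat 10 (L): throw ball1 h=5 -> lands@15:R; in-air after throw: [b2@11:R b3@12:L b4@13:R b1@15:R]
Ball 1: thrown@0 h=5 -> first land @5; rethrown@5 h=5 -> second land @10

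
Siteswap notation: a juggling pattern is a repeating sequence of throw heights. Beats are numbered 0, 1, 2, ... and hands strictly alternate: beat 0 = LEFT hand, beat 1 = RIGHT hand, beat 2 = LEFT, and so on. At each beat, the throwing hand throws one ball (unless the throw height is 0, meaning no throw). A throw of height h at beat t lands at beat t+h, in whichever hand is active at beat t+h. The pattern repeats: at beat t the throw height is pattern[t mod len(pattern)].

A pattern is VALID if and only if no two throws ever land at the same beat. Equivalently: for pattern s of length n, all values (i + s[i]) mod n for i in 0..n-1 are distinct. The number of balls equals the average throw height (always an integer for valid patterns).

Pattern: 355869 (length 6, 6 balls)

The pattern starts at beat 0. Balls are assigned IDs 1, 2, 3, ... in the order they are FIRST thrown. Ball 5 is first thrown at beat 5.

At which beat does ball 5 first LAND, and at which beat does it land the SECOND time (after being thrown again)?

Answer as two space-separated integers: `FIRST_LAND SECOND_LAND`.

Beat 0 (L): throw ball1 h=3 -> lands@3:R; in-air after throw: [b1@3:R]
Beat 1 (R): throw ball2 h=5 -> lands@6:L; in-air after throw: [b1@3:R b2@6:L]
Beat 2 (L): throw ball3 h=5 -> lands@7:R; in-air after throw: [b1@3:R b2@6:L b3@7:R]
Beat 3 (R): throw ball1 h=8 -> lands@11:R; in-air after throw: [b2@6:L b3@7:R b1@11:R]
Beat 4 (L): throw ball4 h=6 -> lands@10:L; in-air after throw: [b2@6:L b3@7:R b4@10:L b1@11:R]
Beat 5 (R): throw ball5 h=9 -> lands@14:L; in-air after throw: [b2@6:L b3@7:R b4@10:L b1@11:R b5@14:L]
Beat 6 (L): throw ball2 h=3 -> lands@9:R; in-air after throw: [b3@7:R b2@9:R b4@10:L b1@11:R b5@14:L]
Beat 7 (R): throw ball3 h=5 -> lands@12:L; in-air after throw: [b2@9:R b4@10:L b1@11:R b3@12:L b5@14:L]
Beat 8 (L): throw ball6 h=5 -> lands@13:R; in-air after throw: [b2@9:R b4@10:L b1@11:R b3@12:L b6@13:R b5@14:L]
Beat 9 (R): throw ball2 h=8 -> lands@17:R; in-air after throw: [b4@10:L b1@11:R b3@12:L b6@13:R b5@14:L b2@17:R]
Beat 10 (L): throw ball4 h=6 -> lands@16:L; in-air after throw: [b1@11:R b3@12:L b6@13:R b5@14:L b4@16:L b2@17:R]
Beat 11 (R): throw ball1 h=9 -> lands@20:L; in-air after throw: [b3@12:L b6@13:R b5@14:L b4@16:L b2@17:R b1@20:L]
Beat 12 (L): throw ball3 h=3 -> lands@15:R; in-air after throw: [b6@13:R b5@14:L b3@15:R b4@16:L b2@17:R b1@20:L]
Beat 13 (R): throw ball6 h=5 -> lands@18:L; in-air after throw: [b5@14:L b3@15:R b4@16:L b2@17:R b6@18:L b1@20:L]
Beat 14 (L): throw ball5 h=5 -> lands@19:R; in-air after throw: [b3@15:R b4@16:L b2@17:R b6@18:L b5@19:R b1@20:L]
Beat 15 (R): throw ball3 h=8 -> lands@23:R; in-air after throw: [b4@16:L b2@17:R b6@18:L b5@19:R b1@20:L b3@23:R]
Beat 16 (L): throw ball4 h=6 -> lands@22:L; in-air after throw: [b2@17:R b6@18:L b5@19:R b1@20:L b4@22:L b3@23:R]
Beat 17 (R): throw ball2 h=9 -> lands@26:L; in-air after throw: [b6@18:L b5@19:R b1@20:L b4@22:L b3@23:R b2@26:L]
Beat 18 (L): throw ball6 h=3 -> lands@21:R; in-air after throw: [b5@19:R b1@20:L b6@21:R b4@22:L b3@23:R b2@26:L]
Ball 5: thrown@5 h=9 -> first land @14; rethrown@14 h=5 -> second land @19

Answer: 14 19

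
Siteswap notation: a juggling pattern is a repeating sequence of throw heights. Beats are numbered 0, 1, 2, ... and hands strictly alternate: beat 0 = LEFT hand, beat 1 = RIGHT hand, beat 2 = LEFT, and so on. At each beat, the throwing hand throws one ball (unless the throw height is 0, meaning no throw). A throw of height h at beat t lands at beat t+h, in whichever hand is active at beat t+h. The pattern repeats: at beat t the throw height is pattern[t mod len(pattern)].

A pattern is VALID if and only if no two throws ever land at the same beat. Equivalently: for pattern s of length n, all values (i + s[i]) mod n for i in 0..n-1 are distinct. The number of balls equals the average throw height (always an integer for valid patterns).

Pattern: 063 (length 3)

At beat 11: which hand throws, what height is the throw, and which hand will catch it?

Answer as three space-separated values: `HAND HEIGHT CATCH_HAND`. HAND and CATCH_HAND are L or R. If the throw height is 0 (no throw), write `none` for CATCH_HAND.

Beat 11: 11 mod 2 = 1, so hand = R
Throw height = pattern[11 mod 3] = pattern[2] = 3
Lands at beat 11+3=14, 14 mod 2 = 0, so catch hand = L

Answer: R 3 L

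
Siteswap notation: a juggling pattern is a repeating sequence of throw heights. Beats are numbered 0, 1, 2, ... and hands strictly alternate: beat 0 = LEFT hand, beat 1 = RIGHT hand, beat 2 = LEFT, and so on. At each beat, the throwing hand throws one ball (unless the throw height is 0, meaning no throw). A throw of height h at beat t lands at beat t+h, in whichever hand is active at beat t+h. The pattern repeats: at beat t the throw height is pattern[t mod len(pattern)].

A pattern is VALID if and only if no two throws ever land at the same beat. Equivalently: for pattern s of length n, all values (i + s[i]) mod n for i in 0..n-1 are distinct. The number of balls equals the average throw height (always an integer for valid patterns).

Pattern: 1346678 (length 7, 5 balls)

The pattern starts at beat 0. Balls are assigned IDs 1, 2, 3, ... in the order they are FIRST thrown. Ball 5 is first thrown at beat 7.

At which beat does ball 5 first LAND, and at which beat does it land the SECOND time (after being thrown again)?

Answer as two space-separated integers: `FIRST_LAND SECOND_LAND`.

Answer: 8 11

Derivation:
Beat 0 (L): throw ball1 h=1 -> lands@1:R; in-air after throw: [b1@1:R]
Beat 1 (R): throw ball1 h=3 -> lands@4:L; in-air after throw: [b1@4:L]
Beat 2 (L): throw ball2 h=4 -> lands@6:L; in-air after throw: [b1@4:L b2@6:L]
Beat 3 (R): throw ball3 h=6 -> lands@9:R; in-air after throw: [b1@4:L b2@6:L b3@9:R]
Beat 4 (L): throw ball1 h=6 -> lands@10:L; in-air after throw: [b2@6:L b3@9:R b1@10:L]
Beat 5 (R): throw ball4 h=7 -> lands@12:L; in-air after throw: [b2@6:L b3@9:R b1@10:L b4@12:L]
Beat 6 (L): throw ball2 h=8 -> lands@14:L; in-air after throw: [b3@9:R b1@10:L b4@12:L b2@14:L]
Beat 7 (R): throw ball5 h=1 -> lands@8:L; in-air after throw: [b5@8:L b3@9:R b1@10:L b4@12:L b2@14:L]
Beat 8 (L): throw ball5 h=3 -> lands@11:R; in-air after throw: [b3@9:R b1@10:L b5@11:R b4@12:L b2@14:L]
Beat 9 (R): throw ball3 h=4 -> lands@13:R; in-air after throw: [b1@10:L b5@11:R b4@12:L b3@13:R b2@14:L]
Beat 10 (L): throw ball1 h=6 -> lands@16:L; in-air after throw: [b5@11:R b4@12:L b3@13:R b2@14:L b1@16:L]
Beat 11 (R): throw ball5 h=6 -> lands@17:R; in-air after throw: [b4@12:L b3@13:R b2@14:L b1@16:L b5@17:R]
Ball 5: thrown@7 h=1 -> first land @8; rethrown@8 h=3 -> second land @11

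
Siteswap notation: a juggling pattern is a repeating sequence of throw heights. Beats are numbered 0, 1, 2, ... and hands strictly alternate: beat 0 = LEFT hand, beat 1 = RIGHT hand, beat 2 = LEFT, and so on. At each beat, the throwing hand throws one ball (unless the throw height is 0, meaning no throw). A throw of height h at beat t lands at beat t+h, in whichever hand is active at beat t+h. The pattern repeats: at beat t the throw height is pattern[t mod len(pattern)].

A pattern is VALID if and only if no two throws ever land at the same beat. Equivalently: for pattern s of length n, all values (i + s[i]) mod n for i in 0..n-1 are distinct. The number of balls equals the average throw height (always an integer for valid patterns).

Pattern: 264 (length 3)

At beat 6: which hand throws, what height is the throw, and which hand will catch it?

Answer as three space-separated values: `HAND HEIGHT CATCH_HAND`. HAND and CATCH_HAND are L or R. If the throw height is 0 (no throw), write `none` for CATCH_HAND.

Answer: L 2 L

Derivation:
Beat 6: 6 mod 2 = 0, so hand = L
Throw height = pattern[6 mod 3] = pattern[0] = 2
Lands at beat 6+2=8, 8 mod 2 = 0, so catch hand = L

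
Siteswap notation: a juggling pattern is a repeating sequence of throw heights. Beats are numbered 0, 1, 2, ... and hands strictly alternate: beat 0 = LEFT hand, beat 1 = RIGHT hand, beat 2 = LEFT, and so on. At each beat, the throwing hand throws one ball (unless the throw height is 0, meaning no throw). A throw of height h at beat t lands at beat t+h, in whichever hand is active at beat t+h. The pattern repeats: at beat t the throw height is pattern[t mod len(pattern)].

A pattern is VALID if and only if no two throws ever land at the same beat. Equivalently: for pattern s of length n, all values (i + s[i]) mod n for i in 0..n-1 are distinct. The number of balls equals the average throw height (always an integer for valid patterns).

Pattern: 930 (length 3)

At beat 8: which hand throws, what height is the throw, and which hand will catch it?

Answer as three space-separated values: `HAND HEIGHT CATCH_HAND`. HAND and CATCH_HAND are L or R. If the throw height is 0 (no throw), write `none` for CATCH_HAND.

Answer: L 0 none

Derivation:
Beat 8: 8 mod 2 = 0, so hand = L
Throw height = pattern[8 mod 3] = pattern[2] = 0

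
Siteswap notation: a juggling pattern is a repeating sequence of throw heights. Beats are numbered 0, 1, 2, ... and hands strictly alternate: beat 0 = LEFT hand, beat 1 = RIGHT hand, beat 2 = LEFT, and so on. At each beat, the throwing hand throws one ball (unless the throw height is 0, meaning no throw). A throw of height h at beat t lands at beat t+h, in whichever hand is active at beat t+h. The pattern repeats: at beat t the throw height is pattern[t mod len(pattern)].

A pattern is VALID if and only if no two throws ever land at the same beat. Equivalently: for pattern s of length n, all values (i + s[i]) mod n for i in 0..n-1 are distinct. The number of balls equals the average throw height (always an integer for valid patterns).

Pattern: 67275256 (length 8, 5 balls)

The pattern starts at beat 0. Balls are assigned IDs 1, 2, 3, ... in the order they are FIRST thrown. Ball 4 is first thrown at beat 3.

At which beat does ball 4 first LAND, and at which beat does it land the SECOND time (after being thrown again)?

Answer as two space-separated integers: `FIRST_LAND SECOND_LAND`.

Beat 0 (L): throw ball1 h=6 -> lands@6:L; in-air after throw: [b1@6:L]
Beat 1 (R): throw ball2 h=7 -> lands@8:L; in-air after throw: [b1@6:L b2@8:L]
Beat 2 (L): throw ball3 h=2 -> lands@4:L; in-air after throw: [b3@4:L b1@6:L b2@8:L]
Beat 3 (R): throw ball4 h=7 -> lands@10:L; in-air after throw: [b3@4:L b1@6:L b2@8:L b4@10:L]
Beat 4 (L): throw ball3 h=5 -> lands@9:R; in-air after throw: [b1@6:L b2@8:L b3@9:R b4@10:L]
Beat 5 (R): throw ball5 h=2 -> lands@7:R; in-air after throw: [b1@6:L b5@7:R b2@8:L b3@9:R b4@10:L]
Beat 6 (L): throw ball1 h=5 -> lands@11:R; in-air after throw: [b5@7:R b2@8:L b3@9:R b4@10:L b1@11:R]
Beat 7 (R): throw ball5 h=6 -> lands@13:R; in-air after throw: [b2@8:L b3@9:R b4@10:L b1@11:R b5@13:R]
Beat 8 (L): throw ball2 h=6 -> lands@14:L; in-air after throw: [b3@9:R b4@10:L b1@11:R b5@13:R b2@14:L]
Beat 9 (R): throw ball3 h=7 -> lands@16:L; in-air after throw: [b4@10:L b1@11:R b5@13:R b2@14:L b3@16:L]
Beat 10 (L): throw ball4 h=2 -> lands@12:L; in-air after throw: [b1@11:R b4@12:L b5@13:R b2@14:L b3@16:L]
Beat 11 (R): throw ball1 h=7 -> lands@18:L; in-air after throw: [b4@12:L b5@13:R b2@14:L b3@16:L b1@18:L]
Beat 12 (L): throw ball4 h=5 -> lands@17:R; in-air after throw: [b5@13:R b2@14:L b3@16:L b4@17:R b1@18:L]
Ball 4: thrown@3 h=7 -> first land @10; rethrown@10 h=2 -> second land @12

Answer: 10 12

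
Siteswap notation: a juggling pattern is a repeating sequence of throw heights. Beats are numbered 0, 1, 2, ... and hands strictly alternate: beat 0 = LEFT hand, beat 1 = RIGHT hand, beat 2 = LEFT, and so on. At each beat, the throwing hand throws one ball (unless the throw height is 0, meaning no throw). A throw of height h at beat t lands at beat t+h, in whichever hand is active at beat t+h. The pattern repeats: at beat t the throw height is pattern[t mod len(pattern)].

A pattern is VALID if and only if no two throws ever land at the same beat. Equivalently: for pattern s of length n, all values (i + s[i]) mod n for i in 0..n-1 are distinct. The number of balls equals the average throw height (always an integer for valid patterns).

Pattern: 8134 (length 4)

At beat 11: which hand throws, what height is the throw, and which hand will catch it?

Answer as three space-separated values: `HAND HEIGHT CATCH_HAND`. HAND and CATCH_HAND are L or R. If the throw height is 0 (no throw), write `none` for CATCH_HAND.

Answer: R 4 R

Derivation:
Beat 11: 11 mod 2 = 1, so hand = R
Throw height = pattern[11 mod 4] = pattern[3] = 4
Lands at beat 11+4=15, 15 mod 2 = 1, so catch hand = R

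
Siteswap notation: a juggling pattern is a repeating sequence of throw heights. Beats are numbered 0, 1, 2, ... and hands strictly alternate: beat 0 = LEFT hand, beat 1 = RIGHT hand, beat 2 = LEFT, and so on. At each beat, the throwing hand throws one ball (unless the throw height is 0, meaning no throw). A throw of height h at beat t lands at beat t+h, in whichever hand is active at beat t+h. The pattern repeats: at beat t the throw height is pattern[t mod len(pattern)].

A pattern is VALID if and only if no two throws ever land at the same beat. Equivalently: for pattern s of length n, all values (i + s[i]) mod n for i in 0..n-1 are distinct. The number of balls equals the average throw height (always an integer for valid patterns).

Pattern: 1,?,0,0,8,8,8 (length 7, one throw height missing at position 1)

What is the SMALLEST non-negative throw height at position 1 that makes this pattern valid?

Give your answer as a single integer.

i=0: (0 + 1) mod 7 = 1
i=1: s[i]=? (unknown)
i=2: (2 + 0) mod 7 = 2
i=3: (3 + 0) mod 7 = 3
i=4: (4 + 8) mod 7 = 5
i=5: (5 + 8) mod 7 = 6
i=6: (6 + 8) mod 7 = 0
Known residues: [0, 1, 2, 3, 5, 6]; need a permutation of 0..6, so missing residue r = 4
Need (1 + s) mod 7 = 4; smallest s = (4 - 1) mod 7 = 3

Answer: 3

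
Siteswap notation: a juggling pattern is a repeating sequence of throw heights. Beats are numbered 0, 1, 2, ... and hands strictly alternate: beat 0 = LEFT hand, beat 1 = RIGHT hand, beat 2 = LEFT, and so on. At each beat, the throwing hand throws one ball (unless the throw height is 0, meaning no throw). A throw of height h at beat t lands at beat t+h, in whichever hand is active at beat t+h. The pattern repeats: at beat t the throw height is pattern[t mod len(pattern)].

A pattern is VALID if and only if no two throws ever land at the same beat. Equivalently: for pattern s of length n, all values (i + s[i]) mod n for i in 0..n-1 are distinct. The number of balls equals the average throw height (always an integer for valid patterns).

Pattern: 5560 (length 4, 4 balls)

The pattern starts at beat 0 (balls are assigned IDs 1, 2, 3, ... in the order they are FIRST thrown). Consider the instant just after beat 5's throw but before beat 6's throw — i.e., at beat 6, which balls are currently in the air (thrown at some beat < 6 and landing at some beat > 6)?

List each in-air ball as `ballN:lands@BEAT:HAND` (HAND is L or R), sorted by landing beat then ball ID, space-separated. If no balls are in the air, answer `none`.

Answer: ball3:lands@8:L ball4:lands@9:R ball1:lands@10:L

Derivation:
Beat 0 (L): throw ball1 h=5 -> lands@5:R; in-air after throw: [b1@5:R]
Beat 1 (R): throw ball2 h=5 -> lands@6:L; in-air after throw: [b1@5:R b2@6:L]
Beat 2 (L): throw ball3 h=6 -> lands@8:L; in-air after throw: [b1@5:R b2@6:L b3@8:L]
Beat 4 (L): throw ball4 h=5 -> lands@9:R; in-air after throw: [b1@5:R b2@6:L b3@8:L b4@9:R]
Beat 5 (R): throw ball1 h=5 -> lands@10:L; in-air after throw: [b2@6:L b3@8:L b4@9:R b1@10:L]
Beat 6 (L): throw ball2 h=6 -> lands@12:L; in-air after throw: [b3@8:L b4@9:R b1@10:L b2@12:L]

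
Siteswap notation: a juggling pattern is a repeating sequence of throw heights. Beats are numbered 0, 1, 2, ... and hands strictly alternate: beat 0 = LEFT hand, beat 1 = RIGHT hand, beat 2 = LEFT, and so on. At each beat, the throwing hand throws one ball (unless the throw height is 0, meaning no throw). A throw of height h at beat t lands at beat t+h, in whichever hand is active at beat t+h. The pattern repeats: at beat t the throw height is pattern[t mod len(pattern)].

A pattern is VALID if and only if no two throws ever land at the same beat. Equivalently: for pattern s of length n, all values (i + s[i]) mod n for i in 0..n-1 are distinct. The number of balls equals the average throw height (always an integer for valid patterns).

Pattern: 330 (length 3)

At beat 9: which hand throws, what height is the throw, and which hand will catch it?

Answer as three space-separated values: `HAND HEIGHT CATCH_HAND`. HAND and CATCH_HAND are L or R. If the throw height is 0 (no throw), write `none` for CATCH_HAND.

Answer: R 3 L

Derivation:
Beat 9: 9 mod 2 = 1, so hand = R
Throw height = pattern[9 mod 3] = pattern[0] = 3
Lands at beat 9+3=12, 12 mod 2 = 0, so catch hand = L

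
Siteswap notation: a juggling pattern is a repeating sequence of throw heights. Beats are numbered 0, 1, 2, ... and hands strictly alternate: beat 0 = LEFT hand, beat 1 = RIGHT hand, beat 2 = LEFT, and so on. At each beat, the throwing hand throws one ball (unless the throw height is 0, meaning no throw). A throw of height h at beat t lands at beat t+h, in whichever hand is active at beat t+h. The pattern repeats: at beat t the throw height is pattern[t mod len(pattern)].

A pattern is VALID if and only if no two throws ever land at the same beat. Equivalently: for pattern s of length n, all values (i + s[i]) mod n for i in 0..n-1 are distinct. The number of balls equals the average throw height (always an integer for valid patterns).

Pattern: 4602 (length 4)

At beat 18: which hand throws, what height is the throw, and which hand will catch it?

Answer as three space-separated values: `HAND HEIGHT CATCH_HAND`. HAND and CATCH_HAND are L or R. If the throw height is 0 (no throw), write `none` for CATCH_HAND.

Answer: L 0 none

Derivation:
Beat 18: 18 mod 2 = 0, so hand = L
Throw height = pattern[18 mod 4] = pattern[2] = 0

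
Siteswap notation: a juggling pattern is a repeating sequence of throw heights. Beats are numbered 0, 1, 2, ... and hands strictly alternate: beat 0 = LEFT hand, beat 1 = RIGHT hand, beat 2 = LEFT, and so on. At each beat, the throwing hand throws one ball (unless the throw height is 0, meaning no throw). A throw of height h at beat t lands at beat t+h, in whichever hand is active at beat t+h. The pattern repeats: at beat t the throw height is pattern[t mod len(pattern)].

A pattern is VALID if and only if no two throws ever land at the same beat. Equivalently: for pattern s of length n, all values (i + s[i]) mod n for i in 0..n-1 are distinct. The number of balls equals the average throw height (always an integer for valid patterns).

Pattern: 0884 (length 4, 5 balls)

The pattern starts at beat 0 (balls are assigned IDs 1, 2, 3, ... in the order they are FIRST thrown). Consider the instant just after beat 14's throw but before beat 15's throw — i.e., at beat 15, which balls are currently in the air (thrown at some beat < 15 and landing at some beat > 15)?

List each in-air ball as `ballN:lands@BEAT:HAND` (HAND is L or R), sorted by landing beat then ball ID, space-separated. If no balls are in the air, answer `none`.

Beat 1 (R): throw ball1 h=8 -> lands@9:R; in-air after throw: [b1@9:R]
Beat 2 (L): throw ball2 h=8 -> lands@10:L; in-air after throw: [b1@9:R b2@10:L]
Beat 3 (R): throw ball3 h=4 -> lands@7:R; in-air after throw: [b3@7:R b1@9:R b2@10:L]
Beat 5 (R): throw ball4 h=8 -> lands@13:R; in-air after throw: [b3@7:R b1@9:R b2@10:L b4@13:R]
Beat 6 (L): throw ball5 h=8 -> lands@14:L; in-air after throw: [b3@7:R b1@9:R b2@10:L b4@13:R b5@14:L]
Beat 7 (R): throw ball3 h=4 -> lands@11:R; in-air after throw: [b1@9:R b2@10:L b3@11:R b4@13:R b5@14:L]
Beat 9 (R): throw ball1 h=8 -> lands@17:R; in-air after throw: [b2@10:L b3@11:R b4@13:R b5@14:L b1@17:R]
Beat 10 (L): throw ball2 h=8 -> lands@18:L; in-air after throw: [b3@11:R b4@13:R b5@14:L b1@17:R b2@18:L]
Beat 11 (R): throw ball3 h=4 -> lands@15:R; in-air after throw: [b4@13:R b5@14:L b3@15:R b1@17:R b2@18:L]
Beat 13 (R): throw ball4 h=8 -> lands@21:R; in-air after throw: [b5@14:L b3@15:R b1@17:R b2@18:L b4@21:R]
Beat 14 (L): throw ball5 h=8 -> lands@22:L; in-air after throw: [b3@15:R b1@17:R b2@18:L b4@21:R b5@22:L]
Beat 15 (R): throw ball3 h=4 -> lands@19:R; in-air after throw: [b1@17:R b2@18:L b3@19:R b4@21:R b5@22:L]

Answer: ball1:lands@17:R ball2:lands@18:L ball4:lands@21:R ball5:lands@22:L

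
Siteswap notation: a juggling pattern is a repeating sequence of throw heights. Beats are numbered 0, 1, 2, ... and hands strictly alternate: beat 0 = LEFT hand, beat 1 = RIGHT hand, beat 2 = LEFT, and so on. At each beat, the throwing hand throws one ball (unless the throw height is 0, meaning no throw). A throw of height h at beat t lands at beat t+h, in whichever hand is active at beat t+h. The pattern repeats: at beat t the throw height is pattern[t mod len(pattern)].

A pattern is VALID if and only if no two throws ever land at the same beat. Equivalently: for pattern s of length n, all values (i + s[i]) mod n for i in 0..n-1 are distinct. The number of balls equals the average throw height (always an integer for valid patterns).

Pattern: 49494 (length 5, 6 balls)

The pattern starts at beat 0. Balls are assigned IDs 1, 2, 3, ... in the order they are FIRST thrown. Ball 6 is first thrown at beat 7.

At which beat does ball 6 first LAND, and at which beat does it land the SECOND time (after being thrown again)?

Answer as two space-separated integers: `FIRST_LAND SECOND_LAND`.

Answer: 11 20

Derivation:
Beat 0 (L): throw ball1 h=4 -> lands@4:L; in-air after throw: [b1@4:L]
Beat 1 (R): throw ball2 h=9 -> lands@10:L; in-air after throw: [b1@4:L b2@10:L]
Beat 2 (L): throw ball3 h=4 -> lands@6:L; in-air after throw: [b1@4:L b3@6:L b2@10:L]
Beat 3 (R): throw ball4 h=9 -> lands@12:L; in-air after throw: [b1@4:L b3@6:L b2@10:L b4@12:L]
Beat 4 (L): throw ball1 h=4 -> lands@8:L; in-air after throw: [b3@6:L b1@8:L b2@10:L b4@12:L]
Beat 5 (R): throw ball5 h=4 -> lands@9:R; in-air after throw: [b3@6:L b1@8:L b5@9:R b2@10:L b4@12:L]
Beat 6 (L): throw ball3 h=9 -> lands@15:R; in-air after throw: [b1@8:L b5@9:R b2@10:L b4@12:L b3@15:R]
Beat 7 (R): throw ball6 h=4 -> lands@11:R; in-air after throw: [b1@8:L b5@9:R b2@10:L b6@11:R b4@12:L b3@15:R]
Beat 8 (L): throw ball1 h=9 -> lands@17:R; in-air after throw: [b5@9:R b2@10:L b6@11:R b4@12:L b3@15:R b1@17:R]
Beat 9 (R): throw ball5 h=4 -> lands@13:R; in-air after throw: [b2@10:L b6@11:R b4@12:L b5@13:R b3@15:R b1@17:R]
Beat 10 (L): throw ball2 h=4 -> lands@14:L; in-air after throw: [b6@11:R b4@12:L b5@13:R b2@14:L b3@15:R b1@17:R]
Beat 11 (R): throw ball6 h=9 -> lands@20:L; in-air after throw: [b4@12:L b5@13:R b2@14:L b3@15:R b1@17:R b6@20:L]
Beat 12 (L): throw ball4 h=4 -> lands@16:L; in-air after throw: [b5@13:R b2@14:L b3@15:R b4@16:L b1@17:R b6@20:L]
Beat 13 (R): throw ball5 h=9 -> lands@22:L; in-air after throw: [b2@14:L b3@15:R b4@16:L b1@17:R b6@20:L b5@22:L]
Beat 14 (L): throw ball2 h=4 -> lands@18:L; in-air after throw: [b3@15:R b4@16:L b1@17:R b2@18:L b6@20:L b5@22:L]
Beat 15 (R): throw ball3 h=4 -> lands@19:R; in-air after throw: [b4@16:L b1@17:R b2@18:L b3@19:R b6@20:L b5@22:L]
Beat 16 (L): throw ball4 h=9 -> lands@25:R; in-air after throw: [b1@17:R b2@18:L b3@19:R b6@20:L b5@22:L b4@25:R]
Beat 17 (R): throw ball1 h=4 -> lands@21:R; in-air after throw: [b2@18:L b3@19:R b6@20:L b1@21:R b5@22:L b4@25:R]
Beat 18 (L): throw ball2 h=9 -> lands@27:R; in-air after throw: [b3@19:R b6@20:L b1@21:R b5@22:L b4@25:R b2@27:R]
Beat 19 (R): throw ball3 h=4 -> lands@23:R; in-air after throw: [b6@20:L b1@21:R b5@22:L b3@23:R b4@25:R b2@27:R]
Ball 6: thrown@7 h=4 -> first land @11; rethrown@11 h=9 -> second land @20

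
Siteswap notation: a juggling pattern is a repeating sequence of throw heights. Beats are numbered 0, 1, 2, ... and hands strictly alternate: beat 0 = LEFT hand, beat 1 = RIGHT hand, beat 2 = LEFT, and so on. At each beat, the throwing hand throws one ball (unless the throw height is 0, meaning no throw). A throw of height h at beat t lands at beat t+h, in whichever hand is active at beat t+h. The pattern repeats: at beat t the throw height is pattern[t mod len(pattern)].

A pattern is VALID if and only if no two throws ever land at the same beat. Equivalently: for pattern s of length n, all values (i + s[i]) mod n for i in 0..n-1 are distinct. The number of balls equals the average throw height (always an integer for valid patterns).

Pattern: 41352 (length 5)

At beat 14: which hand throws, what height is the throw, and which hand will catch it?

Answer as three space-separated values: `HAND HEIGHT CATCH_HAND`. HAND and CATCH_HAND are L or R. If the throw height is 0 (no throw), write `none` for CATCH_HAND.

Beat 14: 14 mod 2 = 0, so hand = L
Throw height = pattern[14 mod 5] = pattern[4] = 2
Lands at beat 14+2=16, 16 mod 2 = 0, so catch hand = L

Answer: L 2 L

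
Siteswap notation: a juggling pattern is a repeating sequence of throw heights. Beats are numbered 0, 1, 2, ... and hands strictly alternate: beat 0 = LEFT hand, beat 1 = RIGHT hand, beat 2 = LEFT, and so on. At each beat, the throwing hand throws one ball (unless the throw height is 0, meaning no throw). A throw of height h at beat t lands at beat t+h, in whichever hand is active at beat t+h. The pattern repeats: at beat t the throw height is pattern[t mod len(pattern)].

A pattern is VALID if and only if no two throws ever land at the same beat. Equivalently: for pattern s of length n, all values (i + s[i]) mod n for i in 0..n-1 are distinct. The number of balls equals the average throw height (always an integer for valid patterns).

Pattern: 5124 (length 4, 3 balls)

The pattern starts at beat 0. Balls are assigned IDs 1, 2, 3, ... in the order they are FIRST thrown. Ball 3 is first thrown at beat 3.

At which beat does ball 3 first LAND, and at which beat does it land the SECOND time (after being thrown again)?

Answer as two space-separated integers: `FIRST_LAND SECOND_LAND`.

Answer: 7 11

Derivation:
Beat 0 (L): throw ball1 h=5 -> lands@5:R; in-air after throw: [b1@5:R]
Beat 1 (R): throw ball2 h=1 -> lands@2:L; in-air after throw: [b2@2:L b1@5:R]
Beat 2 (L): throw ball2 h=2 -> lands@4:L; in-air after throw: [b2@4:L b1@5:R]
Beat 3 (R): throw ball3 h=4 -> lands@7:R; in-air after throw: [b2@4:L b1@5:R b3@7:R]
Beat 4 (L): throw ball2 h=5 -> lands@9:R; in-air after throw: [b1@5:R b3@7:R b2@9:R]
Beat 5 (R): throw ball1 h=1 -> lands@6:L; in-air after throw: [b1@6:L b3@7:R b2@9:R]
Beat 6 (L): throw ball1 h=2 -> lands@8:L; in-air after throw: [b3@7:R b1@8:L b2@9:R]
Beat 7 (R): throw ball3 h=4 -> lands@11:R; in-air after throw: [b1@8:L b2@9:R b3@11:R]
Beat 8 (L): throw ball1 h=5 -> lands@13:R; in-air after throw: [b2@9:R b3@11:R b1@13:R]
Beat 9 (R): throw ball2 h=1 -> lands@10:L; in-air after throw: [b2@10:L b3@11:R b1@13:R]
Beat 10 (L): throw ball2 h=2 -> lands@12:L; in-air after throw: [b3@11:R b2@12:L b1@13:R]
Beat 11 (R): throw ball3 h=4 -> lands@15:R; in-air after throw: [b2@12:L b1@13:R b3@15:R]
Ball 3: thrown@3 h=4 -> first land @7; rethrown@7 h=4 -> second land @11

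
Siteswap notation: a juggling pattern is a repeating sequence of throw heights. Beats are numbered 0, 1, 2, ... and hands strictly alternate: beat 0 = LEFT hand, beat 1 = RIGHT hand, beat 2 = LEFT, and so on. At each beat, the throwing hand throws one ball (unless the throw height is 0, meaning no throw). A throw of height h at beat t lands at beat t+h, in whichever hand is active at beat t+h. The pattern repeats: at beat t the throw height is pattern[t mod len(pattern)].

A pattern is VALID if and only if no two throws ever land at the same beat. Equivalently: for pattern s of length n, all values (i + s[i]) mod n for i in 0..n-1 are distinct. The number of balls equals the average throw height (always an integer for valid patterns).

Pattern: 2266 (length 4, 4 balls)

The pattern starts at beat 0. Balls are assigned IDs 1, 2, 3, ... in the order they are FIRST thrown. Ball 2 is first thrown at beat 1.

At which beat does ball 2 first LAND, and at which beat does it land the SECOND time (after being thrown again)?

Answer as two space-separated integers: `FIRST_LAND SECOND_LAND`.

Beat 0 (L): throw ball1 h=2 -> lands@2:L; in-air after throw: [b1@2:L]
Beat 1 (R): throw ball2 h=2 -> lands@3:R; in-air after throw: [b1@2:L b2@3:R]
Beat 2 (L): throw ball1 h=6 -> lands@8:L; in-air after throw: [b2@3:R b1@8:L]
Beat 3 (R): throw ball2 h=6 -> lands@9:R; in-air after throw: [b1@8:L b2@9:R]
Beat 4 (L): throw ball3 h=2 -> lands@6:L; in-air after throw: [b3@6:L b1@8:L b2@9:R]
Beat 5 (R): throw ball4 h=2 -> lands@7:R; in-air after throw: [b3@6:L b4@7:R b1@8:L b2@9:R]
Beat 6 (L): throw ball3 h=6 -> lands@12:L; in-air after throw: [b4@7:R b1@8:L b2@9:R b3@12:L]
Beat 7 (R): throw ball4 h=6 -> lands@13:R; in-air after throw: [b1@8:L b2@9:R b3@12:L b4@13:R]
Beat 8 (L): throw ball1 h=2 -> lands@10:L; in-air after throw: [b2@9:R b1@10:L b3@12:L b4@13:R]
Beat 9 (R): throw ball2 h=2 -> lands@11:R; in-air after throw: [b1@10:L b2@11:R b3@12:L b4@13:R]
Ball 2: thrown@1 h=2 -> first land @3; rethrown@3 h=6 -> second land @9

Answer: 3 9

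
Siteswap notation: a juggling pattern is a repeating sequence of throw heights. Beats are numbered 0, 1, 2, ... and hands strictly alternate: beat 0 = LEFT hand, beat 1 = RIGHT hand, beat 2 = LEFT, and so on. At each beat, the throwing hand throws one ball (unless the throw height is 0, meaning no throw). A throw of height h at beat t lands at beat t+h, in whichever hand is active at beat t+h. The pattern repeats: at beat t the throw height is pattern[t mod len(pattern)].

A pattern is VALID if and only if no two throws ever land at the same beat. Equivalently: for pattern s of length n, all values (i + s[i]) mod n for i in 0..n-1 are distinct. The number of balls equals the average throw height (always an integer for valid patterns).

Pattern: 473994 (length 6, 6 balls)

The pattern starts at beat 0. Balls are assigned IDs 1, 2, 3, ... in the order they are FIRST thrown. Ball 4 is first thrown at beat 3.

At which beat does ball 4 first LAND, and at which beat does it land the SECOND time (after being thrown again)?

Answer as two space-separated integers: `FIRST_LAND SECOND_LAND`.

Beat 0 (L): throw ball1 h=4 -> lands@4:L; in-air after throw: [b1@4:L]
Beat 1 (R): throw ball2 h=7 -> lands@8:L; in-air after throw: [b1@4:L b2@8:L]
Beat 2 (L): throw ball3 h=3 -> lands@5:R; in-air after throw: [b1@4:L b3@5:R b2@8:L]
Beat 3 (R): throw ball4 h=9 -> lands@12:L; in-air after throw: [b1@4:L b3@5:R b2@8:L b4@12:L]
Beat 4 (L): throw ball1 h=9 -> lands@13:R; in-air after throw: [b3@5:R b2@8:L b4@12:L b1@13:R]
Beat 5 (R): throw ball3 h=4 -> lands@9:R; in-air after throw: [b2@8:L b3@9:R b4@12:L b1@13:R]
Beat 6 (L): throw ball5 h=4 -> lands@10:L; in-air after throw: [b2@8:L b3@9:R b5@10:L b4@12:L b1@13:R]
Beat 7 (R): throw ball6 h=7 -> lands@14:L; in-air after throw: [b2@8:L b3@9:R b5@10:L b4@12:L b1@13:R b6@14:L]
Beat 8 (L): throw ball2 h=3 -> lands@11:R; in-air after throw: [b3@9:R b5@10:L b2@11:R b4@12:L b1@13:R b6@14:L]
Beat 9 (R): throw ball3 h=9 -> lands@18:L; in-air after throw: [b5@10:L b2@11:R b4@12:L b1@13:R b6@14:L b3@18:L]
Beat 10 (L): throw ball5 h=9 -> lands@19:R; in-air after throw: [b2@11:R b4@12:L b1@13:R b6@14:L b3@18:L b5@19:R]
Beat 11 (R): throw ball2 h=4 -> lands@15:R; in-air after throw: [b4@12:L b1@13:R b6@14:L b2@15:R b3@18:L b5@19:R]
Beat 12 (L): throw ball4 h=4 -> lands@16:L; in-air after throw: [b1@13:R b6@14:L b2@15:R b4@16:L b3@18:L b5@19:R]
Beat 13 (R): throw ball1 h=7 -> lands@20:L; in-air after throw: [b6@14:L b2@15:R b4@16:L b3@18:L b5@19:R b1@20:L]
Ball 4: thrown@3 h=9 -> first land @12; rethrown@12 h=4 -> second land @16

Answer: 12 16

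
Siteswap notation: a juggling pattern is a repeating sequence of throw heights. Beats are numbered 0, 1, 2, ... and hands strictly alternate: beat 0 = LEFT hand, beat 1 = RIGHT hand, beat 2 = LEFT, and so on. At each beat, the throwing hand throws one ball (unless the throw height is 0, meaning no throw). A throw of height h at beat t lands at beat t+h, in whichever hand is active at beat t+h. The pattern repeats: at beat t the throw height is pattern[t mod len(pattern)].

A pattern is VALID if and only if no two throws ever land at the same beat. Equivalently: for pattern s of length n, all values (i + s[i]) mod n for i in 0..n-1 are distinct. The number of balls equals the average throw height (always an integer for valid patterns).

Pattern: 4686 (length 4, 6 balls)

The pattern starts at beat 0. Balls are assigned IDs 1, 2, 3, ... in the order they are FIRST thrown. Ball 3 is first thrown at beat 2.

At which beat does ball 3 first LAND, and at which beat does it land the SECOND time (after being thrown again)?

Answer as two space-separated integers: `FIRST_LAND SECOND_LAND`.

Beat 0 (L): throw ball1 h=4 -> lands@4:L; in-air after throw: [b1@4:L]
Beat 1 (R): throw ball2 h=6 -> lands@7:R; in-air after throw: [b1@4:L b2@7:R]
Beat 2 (L): throw ball3 h=8 -> lands@10:L; in-air after throw: [b1@4:L b2@7:R b3@10:L]
Beat 3 (R): throw ball4 h=6 -> lands@9:R; in-air after throw: [b1@4:L b2@7:R b4@9:R b3@10:L]
Beat 4 (L): throw ball1 h=4 -> lands@8:L; in-air after throw: [b2@7:R b1@8:L b4@9:R b3@10:L]
Beat 5 (R): throw ball5 h=6 -> lands@11:R; in-air after throw: [b2@7:R b1@8:L b4@9:R b3@10:L b5@11:R]
Beat 6 (L): throw ball6 h=8 -> lands@14:L; in-air after throw: [b2@7:R b1@8:L b4@9:R b3@10:L b5@11:R b6@14:L]
Beat 7 (R): throw ball2 h=6 -> lands@13:R; in-air after throw: [b1@8:L b4@9:R b3@10:L b5@11:R b2@13:R b6@14:L]
Beat 8 (L): throw ball1 h=4 -> lands@12:L; in-air after throw: [b4@9:R b3@10:L b5@11:R b1@12:L b2@13:R b6@14:L]
Beat 9 (R): throw ball4 h=6 -> lands@15:R; in-air after throw: [b3@10:L b5@11:R b1@12:L b2@13:R b6@14:L b4@15:R]
Beat 10 (L): throw ball3 h=8 -> lands@18:L; in-air after throw: [b5@11:R b1@12:L b2@13:R b6@14:L b4@15:R b3@18:L]
Beat 11 (R): throw ball5 h=6 -> lands@17:R; in-air after throw: [b1@12:L b2@13:R b6@14:L b4@15:R b5@17:R b3@18:L]
Beat 12 (L): throw ball1 h=4 -> lands@16:L; in-air after throw: [b2@13:R b6@14:L b4@15:R b1@16:L b5@17:R b3@18:L]
Beat 13 (R): throw ball2 h=6 -> lands@19:R; in-air after throw: [b6@14:L b4@15:R b1@16:L b5@17:R b3@18:L b2@19:R]
Beat 14 (L): throw ball6 h=8 -> lands@22:L; in-air after throw: [b4@15:R b1@16:L b5@17:R b3@18:L b2@19:R b6@22:L]
Beat 15 (R): throw ball4 h=6 -> lands@21:R; in-air after throw: [b1@16:L b5@17:R b3@18:L b2@19:R b4@21:R b6@22:L]
Beat 16 (L): throw ball1 h=4 -> lands@20:L; in-air after throw: [b5@17:R b3@18:L b2@19:R b1@20:L b4@21:R b6@22:L]
Beat 17 (R): throw ball5 h=6 -> lands@23:R; in-air after throw: [b3@18:L b2@19:R b1@20:L b4@21:R b6@22:L b5@23:R]
Beat 18 (L): throw ball3 h=8 -> lands@26:L; in-air after throw: [b2@19:R b1@20:L b4@21:R b6@22:L b5@23:R b3@26:L]
Ball 3: thrown@2 h=8 -> first land @10; rethrown@10 h=8 -> second land @18

Answer: 10 18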